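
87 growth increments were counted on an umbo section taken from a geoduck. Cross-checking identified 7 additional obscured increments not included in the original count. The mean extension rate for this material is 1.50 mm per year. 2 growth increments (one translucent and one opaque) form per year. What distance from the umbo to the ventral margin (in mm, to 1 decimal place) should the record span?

70.5 mm

Adjusted count: 87 + 7 = 94 growth increments.
With 2 growth increments per year, 94 / 2 = 47 years.
47 years at 1.50 mm/year gives 1.50 × 47 = 70.5 mm.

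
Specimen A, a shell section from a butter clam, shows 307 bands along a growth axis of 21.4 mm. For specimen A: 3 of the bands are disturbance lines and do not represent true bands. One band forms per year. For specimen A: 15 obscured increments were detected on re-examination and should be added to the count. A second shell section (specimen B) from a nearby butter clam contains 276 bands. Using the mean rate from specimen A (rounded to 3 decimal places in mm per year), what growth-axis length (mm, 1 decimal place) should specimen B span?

18.5 mm

Specimen A: correcting the raw count gives 307 − 3 + 15 = 319 true bands.
A: Extension rate ≈ 21.4 / 319 = 0.067 mm/yr.
Length of B = 0.067 × 276 = 18.5 mm.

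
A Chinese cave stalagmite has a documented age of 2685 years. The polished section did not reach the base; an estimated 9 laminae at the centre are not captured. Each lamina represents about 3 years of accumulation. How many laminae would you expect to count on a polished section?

One lamina every 3 years means 2685 / 3 = 895 laminae.
Less the 9 uncaptured laminae: 895 − 9 = 886.

886 laminae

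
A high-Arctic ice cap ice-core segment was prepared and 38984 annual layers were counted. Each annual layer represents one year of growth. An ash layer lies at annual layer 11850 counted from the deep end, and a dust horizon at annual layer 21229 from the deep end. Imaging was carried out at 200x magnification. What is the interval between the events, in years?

The two markers are separated by 21229 − 11850 = 9379 annual layers.
That is 9379 years at one annual layer per year.

9379 yr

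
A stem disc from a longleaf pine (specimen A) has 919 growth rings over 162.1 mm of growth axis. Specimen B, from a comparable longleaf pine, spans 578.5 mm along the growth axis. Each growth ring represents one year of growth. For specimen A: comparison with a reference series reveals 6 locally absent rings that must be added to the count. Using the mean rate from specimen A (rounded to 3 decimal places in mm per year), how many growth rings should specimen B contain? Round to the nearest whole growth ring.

3306 growth rings

Specimen A: true growth ring count = 919 + 6 = 925.
A: 162.1 mm over 925 years gives 162.1 / 925 ≈ 0.175 mm/yr.
Specimen B: 578.5 mm / 0.175 mm per year = 3305.71 years ≈ 3306 growth rings.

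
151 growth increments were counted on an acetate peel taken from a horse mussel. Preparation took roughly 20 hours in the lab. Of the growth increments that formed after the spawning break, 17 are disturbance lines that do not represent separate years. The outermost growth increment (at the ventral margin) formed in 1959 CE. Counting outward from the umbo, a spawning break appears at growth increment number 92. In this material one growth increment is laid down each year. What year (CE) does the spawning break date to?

1917 CE

The spawning break sits at growth increment 92 from the umbo, so 151 − 92 = 59 growth increments formed after it.
Excluding 17 false growth increments: 59 − 17 = 42.
1959 − 42 = 1917 CE.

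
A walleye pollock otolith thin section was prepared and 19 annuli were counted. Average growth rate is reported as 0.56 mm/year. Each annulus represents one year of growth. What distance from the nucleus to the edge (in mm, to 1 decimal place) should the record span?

10.6 mm

The record spans 19 years at 0.56 mm per year.
Length ≈ 0.56 × 19 = 10.6 mm.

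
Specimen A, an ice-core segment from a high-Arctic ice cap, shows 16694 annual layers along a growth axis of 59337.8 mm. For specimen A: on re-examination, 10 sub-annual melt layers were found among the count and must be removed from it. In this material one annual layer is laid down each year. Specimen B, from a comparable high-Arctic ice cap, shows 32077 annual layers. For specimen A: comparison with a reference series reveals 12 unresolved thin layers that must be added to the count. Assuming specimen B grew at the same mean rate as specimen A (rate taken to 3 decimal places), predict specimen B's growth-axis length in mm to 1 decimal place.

114001.7 mm

Specimen A: adjusted count: 16694 − 10 + 12 = 16696 annual layers.
A: Extension rate ≈ 59337.8 / 16696 = 3.554 mm/year.
For B, 3.554 mm/year × 32077 years = 114001.7 mm.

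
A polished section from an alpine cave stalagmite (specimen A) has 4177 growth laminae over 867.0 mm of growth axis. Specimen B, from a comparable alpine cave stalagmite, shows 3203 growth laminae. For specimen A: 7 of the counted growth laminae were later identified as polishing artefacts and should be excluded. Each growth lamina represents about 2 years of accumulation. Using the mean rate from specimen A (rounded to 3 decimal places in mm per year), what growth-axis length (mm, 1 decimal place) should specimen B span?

666.2 mm

Specimen A: true growth lamina count = 4177 − 7 = 4170.
Specimen A: at 2 years per growth lamina, 4170 × 2 = 8340 years.
A: Extension rate ≈ 867.0 / 8340 = 0.104 mm/yr.
Specimen B: multiplying by 2 years per growth lamina: 3203 × 2 = 6406 years. Length of B = 0.104 × 6406 = 666.2 mm.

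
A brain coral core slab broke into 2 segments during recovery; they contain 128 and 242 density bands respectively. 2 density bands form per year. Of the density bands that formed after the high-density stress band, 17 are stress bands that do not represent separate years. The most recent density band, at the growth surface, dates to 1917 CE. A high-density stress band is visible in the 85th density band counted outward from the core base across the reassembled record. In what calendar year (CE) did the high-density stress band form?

1783 CE

Total density bands = 128 + 242 = 370.
The high-density stress band sits at density band 85 from the core base, so 370 − 85 = 285 density bands formed after it.
285 − 17 false = 268 true density bands after the high-density stress band.
With 2 density bands per year, 268 / 2 = 134 years.
Counting back 134 years from 1917 CE places the high-density stress band in 1917 − 134 = 1783 CE.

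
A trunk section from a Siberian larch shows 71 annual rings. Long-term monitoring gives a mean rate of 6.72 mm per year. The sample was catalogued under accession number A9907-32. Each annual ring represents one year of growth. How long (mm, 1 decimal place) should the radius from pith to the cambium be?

477.1 mm

71 years of growth are recorded.
Length ≈ 6.72 × 71 = 477.1 mm.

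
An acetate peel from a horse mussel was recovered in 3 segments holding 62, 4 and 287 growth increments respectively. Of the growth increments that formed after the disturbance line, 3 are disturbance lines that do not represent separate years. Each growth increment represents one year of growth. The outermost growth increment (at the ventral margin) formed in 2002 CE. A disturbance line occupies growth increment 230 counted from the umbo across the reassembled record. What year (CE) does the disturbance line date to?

1882 CE

Total growth increments = 62 + 4 + 287 = 353.
The disturbance line sits at growth increment 230 from the umbo, so 353 − 230 = 123 growth increments formed after it.
Excluding 3 false growth increments: 123 − 3 = 120.
2002 − 120 = 1882 CE.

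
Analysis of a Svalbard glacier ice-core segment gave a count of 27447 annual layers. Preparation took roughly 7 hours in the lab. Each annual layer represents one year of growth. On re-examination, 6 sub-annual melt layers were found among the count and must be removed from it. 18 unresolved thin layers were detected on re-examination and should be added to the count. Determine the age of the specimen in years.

After corrections the count is 27447 − 6 + 18 = 27459 annual layers.
One annual layer per year makes the duration 27459 years.

27459 years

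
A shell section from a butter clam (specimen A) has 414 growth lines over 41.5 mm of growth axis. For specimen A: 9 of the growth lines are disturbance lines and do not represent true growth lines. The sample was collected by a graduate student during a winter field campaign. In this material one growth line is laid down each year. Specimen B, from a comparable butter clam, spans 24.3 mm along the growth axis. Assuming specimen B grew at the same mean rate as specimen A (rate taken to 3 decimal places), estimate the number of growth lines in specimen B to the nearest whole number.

Specimen A: adjusted count: 414 − 9 = 405 growth lines.
A: 41.5 mm over 405 years gives 41.5 / 405 ≈ 0.102 mm/year.
For B, 24.3 / 0.102 = 238.24 years ≈ 238 growth lines.

238 growth lines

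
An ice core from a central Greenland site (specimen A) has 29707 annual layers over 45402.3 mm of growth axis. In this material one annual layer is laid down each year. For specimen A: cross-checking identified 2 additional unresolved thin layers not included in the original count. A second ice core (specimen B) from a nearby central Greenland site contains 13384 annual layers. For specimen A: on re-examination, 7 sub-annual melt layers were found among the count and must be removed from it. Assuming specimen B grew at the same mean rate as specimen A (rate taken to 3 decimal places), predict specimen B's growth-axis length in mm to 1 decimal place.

20464.1 mm

Specimen A: adjusted count: 29707 − 7 + 2 = 29702 annual layers.
A: 45402.3 mm over 29702 years gives 45402.3 / 29702 ≈ 1.529 mm per year.
B's length ≈ 1.529 × 13384 = 20464.1 mm.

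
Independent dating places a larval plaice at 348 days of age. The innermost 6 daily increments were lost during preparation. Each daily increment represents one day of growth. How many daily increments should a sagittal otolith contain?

342 daily increments

One daily increment per day gives 348 daily increments over 348 days.
Subtracting the 6 daily increments not captured gives 348 − 6 = 342 daily increments in the record.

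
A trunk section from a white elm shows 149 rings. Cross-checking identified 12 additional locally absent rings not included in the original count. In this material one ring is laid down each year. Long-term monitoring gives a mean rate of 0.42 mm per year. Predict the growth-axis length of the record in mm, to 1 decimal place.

67.6 mm

True ring count = 149 + 12 = 161.
161 years at 0.42 mm/year gives 0.42 × 161 = 67.6 mm.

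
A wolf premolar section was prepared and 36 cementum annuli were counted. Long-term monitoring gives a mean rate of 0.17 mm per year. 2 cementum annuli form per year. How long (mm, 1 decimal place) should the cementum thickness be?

With 2 cementum annuli per year, 36 / 2 = 18 years.
18 years at 0.17 mm/year gives 0.17 × 18 = 3.1 mm.

3.1 mm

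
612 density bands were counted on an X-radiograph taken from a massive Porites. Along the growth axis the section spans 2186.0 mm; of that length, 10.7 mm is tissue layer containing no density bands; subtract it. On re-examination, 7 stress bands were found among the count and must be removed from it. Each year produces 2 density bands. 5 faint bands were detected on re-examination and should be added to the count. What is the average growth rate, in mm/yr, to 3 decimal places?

7.132 mm/yr

Adjusted count: 612 − 7 + 5 = 610 density bands.
610 density bands at 2 per year is 610 / 2 = 305 years.
The growth record spans 2186.0 − 10.7 = 2175.3 mm.
Extension rate ≈ 2175.3 / 305 = 7.132 mm/yr.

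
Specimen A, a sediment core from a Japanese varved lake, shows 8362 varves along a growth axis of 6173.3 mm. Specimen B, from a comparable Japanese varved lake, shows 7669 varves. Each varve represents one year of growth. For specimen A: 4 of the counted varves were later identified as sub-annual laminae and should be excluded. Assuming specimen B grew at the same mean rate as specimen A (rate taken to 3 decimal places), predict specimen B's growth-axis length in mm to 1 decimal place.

Specimen A: after corrections the count is 8362 − 4 = 8358 varves.
A: Extension rate ≈ 6173.3 / 8358 = 0.739 mm/year.
For B, 0.739 mm/year × 7669 years = 5667.4 mm.

5667.4 mm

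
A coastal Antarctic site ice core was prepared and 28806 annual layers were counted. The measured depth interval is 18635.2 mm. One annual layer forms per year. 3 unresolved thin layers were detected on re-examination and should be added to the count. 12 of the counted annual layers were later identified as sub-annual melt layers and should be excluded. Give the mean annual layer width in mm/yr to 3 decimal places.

0.647 mm/yr

True annual layer count = 28806 − 12 + 3 = 28797.
18635.2 mm over 28797 years gives 18635.2 / 28797 ≈ 0.647 mm/yr.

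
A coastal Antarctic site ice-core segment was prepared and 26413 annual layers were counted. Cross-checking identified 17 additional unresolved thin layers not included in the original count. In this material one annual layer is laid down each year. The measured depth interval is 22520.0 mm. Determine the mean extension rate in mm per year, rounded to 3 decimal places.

After corrections the count is 26413 + 17 = 26430 annual layers.
22520.0 mm over 26430 years gives 22520.0 / 26430 ≈ 0.852 mm per year.

0.852 mm per year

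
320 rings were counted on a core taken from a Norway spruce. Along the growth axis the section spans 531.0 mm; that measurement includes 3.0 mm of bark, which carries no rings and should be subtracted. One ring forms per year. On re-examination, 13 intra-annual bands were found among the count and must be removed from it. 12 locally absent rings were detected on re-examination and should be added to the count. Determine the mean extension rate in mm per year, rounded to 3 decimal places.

1.655 mm per year

Correcting the raw count gives 320 − 13 + 12 = 319 true rings.
Removing the 3.0 mm offcut leaves 531.0 − 3.0 = 528.0 mm.
Extension rate ≈ 528.0 / 319 = 1.655 mm per year.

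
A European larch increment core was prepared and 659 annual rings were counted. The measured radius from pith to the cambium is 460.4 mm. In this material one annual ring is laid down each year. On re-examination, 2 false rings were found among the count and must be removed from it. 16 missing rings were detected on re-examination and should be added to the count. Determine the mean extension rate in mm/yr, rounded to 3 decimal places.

Correcting the raw count gives 659 − 2 + 16 = 673 true annual rings.
Extension rate ≈ 460.4 / 673 = 0.684 mm/yr.

0.684 mm/yr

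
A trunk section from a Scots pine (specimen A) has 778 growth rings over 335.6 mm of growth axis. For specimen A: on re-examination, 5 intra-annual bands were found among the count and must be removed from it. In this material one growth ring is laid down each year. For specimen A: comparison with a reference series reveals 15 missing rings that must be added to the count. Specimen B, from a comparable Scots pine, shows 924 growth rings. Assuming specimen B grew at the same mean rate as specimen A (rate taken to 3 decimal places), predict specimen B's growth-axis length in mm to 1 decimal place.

393.6 mm

Specimen A: correcting the raw count gives 778 − 5 + 15 = 788 true growth rings.
A: 335.6 mm over 788 years gives 335.6 / 788 ≈ 0.426 mm/year.
Length of B = 0.426 × 924 = 393.6 mm.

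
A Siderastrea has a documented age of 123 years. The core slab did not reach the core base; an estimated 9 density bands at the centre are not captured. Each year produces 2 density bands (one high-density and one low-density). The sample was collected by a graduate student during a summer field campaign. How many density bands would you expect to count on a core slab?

237 density bands

123 years at 2 density bands per year gives 123 × 2 = 246 density bands.
246 − 9 missed = 237 density bands expected in the prepared section.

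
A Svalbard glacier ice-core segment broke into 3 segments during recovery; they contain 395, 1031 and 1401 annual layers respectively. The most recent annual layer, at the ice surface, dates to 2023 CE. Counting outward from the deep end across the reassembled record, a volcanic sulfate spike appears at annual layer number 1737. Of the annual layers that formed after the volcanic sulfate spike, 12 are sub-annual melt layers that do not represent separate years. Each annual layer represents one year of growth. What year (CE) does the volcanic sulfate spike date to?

Total annual layers = 395 + 1031 + 1401 = 2827.
2827 − 1737 = 1090 annual layers lie beyond the volcanic sulfate spike toward the ice surface.
Removing the 12 false annual layers leaves 1090 − 12 = 1078 true annual layers beyond the volcanic sulfate spike.
The annual layer at the ice surface is 2023 CE, so the volcanic sulfate spike dates to 2023 − 1078 = 945 CE.

945 CE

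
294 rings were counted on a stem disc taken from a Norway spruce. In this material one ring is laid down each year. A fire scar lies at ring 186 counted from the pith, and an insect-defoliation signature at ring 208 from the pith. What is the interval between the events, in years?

The two markers are separated by 208 − 186 = 22 rings.
At one ring per year, 22 years elapsed between them.

22 years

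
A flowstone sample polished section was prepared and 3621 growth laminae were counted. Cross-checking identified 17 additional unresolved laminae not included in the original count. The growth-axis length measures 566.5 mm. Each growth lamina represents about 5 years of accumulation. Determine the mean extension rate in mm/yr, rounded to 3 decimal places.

Correcting the raw count gives 3621 + 17 = 3638 true growth laminae.
Multiplying by 5 years per growth lamina: 3638 × 5 = 18190 years.
Mean rate = 566.5 mm / 18190 years ≈ 0.031 mm/yr.

0.031 mm/yr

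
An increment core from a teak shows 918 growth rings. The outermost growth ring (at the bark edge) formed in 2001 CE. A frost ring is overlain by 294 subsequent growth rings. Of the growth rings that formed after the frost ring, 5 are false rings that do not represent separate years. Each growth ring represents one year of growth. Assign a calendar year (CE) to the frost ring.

1712 CE

294 growth rings post-date the frost ring.
294 − 5 false = 289 true growth rings after the frost ring.
Counting back 289 years from 2001 CE places the frost ring in 2001 − 289 = 1712 CE.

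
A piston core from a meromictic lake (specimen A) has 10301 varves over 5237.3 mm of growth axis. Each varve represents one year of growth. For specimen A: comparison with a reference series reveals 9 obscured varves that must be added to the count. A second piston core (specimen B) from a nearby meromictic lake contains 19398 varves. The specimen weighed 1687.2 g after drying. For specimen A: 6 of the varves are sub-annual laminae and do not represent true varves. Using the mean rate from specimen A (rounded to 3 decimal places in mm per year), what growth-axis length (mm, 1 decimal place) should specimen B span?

Specimen A: true varve count = 10301 − 6 + 9 = 10304.
A: Extension rate ≈ 5237.3 / 10304 = 0.508 mm/year.
Length of B = 0.508 × 19398 = 9854.2 mm.

9854.2 mm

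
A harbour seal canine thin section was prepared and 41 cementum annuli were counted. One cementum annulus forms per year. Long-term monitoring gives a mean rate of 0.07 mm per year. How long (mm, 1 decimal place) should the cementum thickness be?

The record spans 41 years at 0.07 mm per year.
Predicted length = 0.07 mm/year × 41 years = 2.9 mm.

2.9 mm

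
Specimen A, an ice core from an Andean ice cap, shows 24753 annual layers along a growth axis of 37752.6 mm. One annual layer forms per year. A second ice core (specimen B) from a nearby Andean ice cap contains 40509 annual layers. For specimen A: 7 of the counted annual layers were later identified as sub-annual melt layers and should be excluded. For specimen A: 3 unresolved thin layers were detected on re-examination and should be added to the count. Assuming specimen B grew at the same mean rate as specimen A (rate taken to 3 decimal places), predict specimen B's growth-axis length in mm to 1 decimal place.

61776.2 mm

Specimen A: correcting the raw count gives 24753 − 7 + 3 = 24749 true annual layers.
A: Mean rate = 37752.6 mm / 24749 years ≈ 1.525 mm/yr.
Length of B = 1.525 × 40509 = 61776.2 mm.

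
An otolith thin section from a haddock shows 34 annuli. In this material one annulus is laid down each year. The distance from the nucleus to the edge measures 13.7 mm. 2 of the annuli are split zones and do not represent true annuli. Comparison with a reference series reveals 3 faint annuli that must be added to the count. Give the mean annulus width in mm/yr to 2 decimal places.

True annulus count = 34 − 2 + 3 = 35.
13.7 mm over 35 years gives 13.7 / 35 ≈ 0.39 mm/yr.

0.39 mm/yr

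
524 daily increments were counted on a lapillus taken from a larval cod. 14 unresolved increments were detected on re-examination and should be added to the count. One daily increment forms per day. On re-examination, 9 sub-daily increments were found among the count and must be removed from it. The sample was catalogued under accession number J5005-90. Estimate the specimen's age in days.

529 days

After corrections the count is 524 − 9 + 14 = 529 daily increments.
One daily increment per day makes the duration 529 days.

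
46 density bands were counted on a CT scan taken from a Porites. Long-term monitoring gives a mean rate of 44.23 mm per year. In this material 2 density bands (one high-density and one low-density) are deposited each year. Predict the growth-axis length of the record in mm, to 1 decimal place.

Dividing by 2 density bands per year: 46 / 2 = 23 years.
Length ≈ 44.23 × 23 = 1017.3 mm.

1017.3 mm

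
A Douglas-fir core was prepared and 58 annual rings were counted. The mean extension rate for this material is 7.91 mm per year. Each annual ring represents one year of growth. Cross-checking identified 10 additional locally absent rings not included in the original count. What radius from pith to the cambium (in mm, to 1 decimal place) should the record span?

537.9 mm

Adjusted count: 58 + 10 = 68 annual rings.
Predicted length = 7.91 mm/year × 68 years = 537.9 mm.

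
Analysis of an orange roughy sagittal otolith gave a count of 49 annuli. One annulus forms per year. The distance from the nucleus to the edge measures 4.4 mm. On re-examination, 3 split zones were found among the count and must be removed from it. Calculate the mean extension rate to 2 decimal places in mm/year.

True annulus count = 49 − 3 = 46.
Extension rate ≈ 4.4 / 46 = 0.10 mm/year.

0.10 mm/year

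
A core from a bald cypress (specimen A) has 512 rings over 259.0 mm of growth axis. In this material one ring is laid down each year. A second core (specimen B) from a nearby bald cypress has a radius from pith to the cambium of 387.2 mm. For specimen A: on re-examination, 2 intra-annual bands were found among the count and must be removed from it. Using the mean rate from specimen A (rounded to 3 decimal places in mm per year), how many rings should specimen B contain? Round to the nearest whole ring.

762 rings

Specimen A: after corrections the count is 512 − 2 = 510 rings.
A: Extension rate ≈ 259.0 / 510 = 0.508 mm/yr.
Specimen B: 387.2 mm / 0.508 mm per year = 762.20 years ≈ 762 rings.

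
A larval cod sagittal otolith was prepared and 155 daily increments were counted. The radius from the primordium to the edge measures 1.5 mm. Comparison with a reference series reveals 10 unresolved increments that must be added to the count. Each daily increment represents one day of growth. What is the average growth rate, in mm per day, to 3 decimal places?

True daily increment count = 155 + 10 = 165.
1.5 mm over 165 days gives 1.5 / 165 ≈ 0.009 mm per day.

0.009 mm per day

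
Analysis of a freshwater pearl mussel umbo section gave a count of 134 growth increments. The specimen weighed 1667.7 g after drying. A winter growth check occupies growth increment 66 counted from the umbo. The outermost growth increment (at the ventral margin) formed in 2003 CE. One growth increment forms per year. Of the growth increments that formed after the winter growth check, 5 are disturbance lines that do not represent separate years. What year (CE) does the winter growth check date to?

The winter growth check sits at growth increment 66 from the umbo, so 134 − 66 = 68 growth increments formed after it.
68 − 5 false = 63 true growth increments after the winter growth check.
2003 − 63 = 1940 CE.

1940 CE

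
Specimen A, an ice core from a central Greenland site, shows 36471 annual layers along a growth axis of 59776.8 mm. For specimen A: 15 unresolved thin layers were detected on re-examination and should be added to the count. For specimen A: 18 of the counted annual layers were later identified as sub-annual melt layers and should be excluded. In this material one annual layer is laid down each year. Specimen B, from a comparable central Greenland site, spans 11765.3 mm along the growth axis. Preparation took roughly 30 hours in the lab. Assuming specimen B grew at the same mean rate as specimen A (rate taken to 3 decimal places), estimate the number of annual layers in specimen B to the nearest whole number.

Specimen A: correcting the raw count gives 36471 − 18 + 15 = 36468 true annual layers.
A: 59776.8 mm over 36468 years gives 59776.8 / 36468 ≈ 1.639 mm/yr.
For B, 11765.3 / 1.639 = 7178.34 years ≈ 7178 annual layers.

7178 annual layers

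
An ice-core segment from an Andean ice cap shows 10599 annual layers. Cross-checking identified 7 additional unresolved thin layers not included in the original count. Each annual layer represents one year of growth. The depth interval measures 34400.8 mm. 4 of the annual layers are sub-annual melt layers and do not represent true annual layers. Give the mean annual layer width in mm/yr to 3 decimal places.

3.245 mm/yr

Adjusted count: 10599 − 4 + 7 = 10602 annual layers.
34400.8 mm over 10602 years gives 34400.8 / 10602 ≈ 3.245 mm/yr.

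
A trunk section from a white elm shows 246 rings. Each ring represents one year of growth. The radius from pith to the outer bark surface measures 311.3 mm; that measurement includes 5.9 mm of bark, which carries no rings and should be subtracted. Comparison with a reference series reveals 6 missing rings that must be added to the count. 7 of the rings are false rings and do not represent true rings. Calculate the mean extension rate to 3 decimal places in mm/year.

1.247 mm/year

True ring count = 246 − 7 + 6 = 245.
Net length = 311.3 − 5.9 = 305.4 mm.
Mean rate = 305.4 mm / 245 years ≈ 1.247 mm/year.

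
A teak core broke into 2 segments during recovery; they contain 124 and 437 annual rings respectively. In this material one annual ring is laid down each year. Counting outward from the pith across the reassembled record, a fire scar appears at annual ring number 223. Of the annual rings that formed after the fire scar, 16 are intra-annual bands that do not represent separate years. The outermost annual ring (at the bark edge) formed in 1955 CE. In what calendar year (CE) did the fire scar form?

Total annual rings = 124 + 437 = 561.
The fire scar sits at annual ring 223 from the pith, so 561 − 223 = 338 annual rings formed after it.
Removing the 16 false annual rings leaves 338 − 16 = 322 true annual rings beyond the fire scar.
Counting back 322 years from 1955 CE places the fire scar in 1955 − 322 = 1633 CE.

1633 CE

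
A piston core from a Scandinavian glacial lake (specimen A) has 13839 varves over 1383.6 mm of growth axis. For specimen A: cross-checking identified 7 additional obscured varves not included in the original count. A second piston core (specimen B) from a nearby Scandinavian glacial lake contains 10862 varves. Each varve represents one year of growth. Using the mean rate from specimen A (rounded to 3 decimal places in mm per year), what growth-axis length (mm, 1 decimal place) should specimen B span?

1086.2 mm

Specimen A: adjusted count: 13839 + 7 = 13846 varves.
A: Mean rate = 1383.6 mm / 13846 years ≈ 0.100 mm/yr.
B's length ≈ 0.100 × 10862 = 1086.2 mm.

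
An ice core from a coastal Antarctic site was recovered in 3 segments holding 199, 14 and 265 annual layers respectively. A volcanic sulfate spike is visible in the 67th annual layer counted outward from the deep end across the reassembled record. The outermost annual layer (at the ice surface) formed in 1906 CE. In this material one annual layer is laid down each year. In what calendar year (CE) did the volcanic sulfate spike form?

Total annual layers = 199 + 14 + 265 = 478.
Between annual layer 67 and the ice surface there are 478 − 67 = 411 annual layers.
The annual layer at the ice surface is 1906 CE, so the volcanic sulfate spike dates to 1906 − 411 = 1495 CE.

1495 CE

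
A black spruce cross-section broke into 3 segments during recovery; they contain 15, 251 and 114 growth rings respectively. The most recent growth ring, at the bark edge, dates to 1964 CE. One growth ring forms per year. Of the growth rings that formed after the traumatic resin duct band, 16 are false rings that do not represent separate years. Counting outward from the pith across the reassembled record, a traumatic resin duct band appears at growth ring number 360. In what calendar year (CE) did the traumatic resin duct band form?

Total growth rings = 15 + 251 + 114 = 380.
Between growth ring 360 and the bark edge there are 380 − 360 = 20 growth rings.
20 − 16 false = 4 true growth rings after the traumatic resin duct band.
1964 − 4 = 1960 CE.

1960 CE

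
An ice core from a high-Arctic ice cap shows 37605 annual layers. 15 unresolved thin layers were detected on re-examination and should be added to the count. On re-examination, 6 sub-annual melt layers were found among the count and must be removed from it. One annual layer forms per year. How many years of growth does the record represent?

37614 years

True annual layer count = 37605 − 6 + 15 = 37614.
At one annual layer per year, that is 37614 years.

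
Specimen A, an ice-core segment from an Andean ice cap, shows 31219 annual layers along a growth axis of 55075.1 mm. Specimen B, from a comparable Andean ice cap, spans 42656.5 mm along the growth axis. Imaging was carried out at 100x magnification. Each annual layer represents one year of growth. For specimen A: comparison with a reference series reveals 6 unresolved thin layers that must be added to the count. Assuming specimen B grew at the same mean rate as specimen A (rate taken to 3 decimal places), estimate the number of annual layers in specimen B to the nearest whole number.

24182 annual layers

Specimen A: true annual layer count = 31219 + 6 = 31225.
A: Extension rate ≈ 55075.1 / 31225 = 1.764 mm/yr.
Specimen B: 42656.5 mm / 1.764 mm per year = 24181.69 years ≈ 24182 annual layers.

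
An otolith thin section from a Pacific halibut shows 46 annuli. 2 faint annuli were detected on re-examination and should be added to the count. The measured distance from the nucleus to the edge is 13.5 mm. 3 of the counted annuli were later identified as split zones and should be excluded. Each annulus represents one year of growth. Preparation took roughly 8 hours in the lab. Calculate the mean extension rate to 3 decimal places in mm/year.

0.300 mm/year

True annulus count = 46 − 3 + 2 = 45.
13.5 mm over 45 years gives 13.5 / 45 ≈ 0.300 mm/year.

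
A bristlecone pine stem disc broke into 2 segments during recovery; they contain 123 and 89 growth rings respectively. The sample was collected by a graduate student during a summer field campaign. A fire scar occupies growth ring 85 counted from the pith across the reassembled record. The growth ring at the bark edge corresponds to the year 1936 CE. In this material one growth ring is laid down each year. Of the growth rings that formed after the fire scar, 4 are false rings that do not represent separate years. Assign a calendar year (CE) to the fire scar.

Total growth rings = 123 + 89 = 212.
Between growth ring 85 and the bark edge there are 212 − 85 = 127 growth rings.
127 − 4 false = 123 true growth rings after the fire scar.
Counting back 123 years from 1936 CE places the fire scar in 1936 − 123 = 1813 CE.

1813 CE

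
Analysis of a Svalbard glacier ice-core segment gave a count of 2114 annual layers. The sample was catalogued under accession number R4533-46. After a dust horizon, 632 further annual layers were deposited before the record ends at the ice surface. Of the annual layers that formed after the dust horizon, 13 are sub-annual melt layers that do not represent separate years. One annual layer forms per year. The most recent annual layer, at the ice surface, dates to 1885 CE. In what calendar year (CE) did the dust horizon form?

There are 632 annual layers younger than the dust horizon.
Excluding 13 false annual layers: 632 − 13 = 619.
Counting back 619 years from 1885 CE places the dust horizon in 1885 − 619 = 1266 CE.

1266 CE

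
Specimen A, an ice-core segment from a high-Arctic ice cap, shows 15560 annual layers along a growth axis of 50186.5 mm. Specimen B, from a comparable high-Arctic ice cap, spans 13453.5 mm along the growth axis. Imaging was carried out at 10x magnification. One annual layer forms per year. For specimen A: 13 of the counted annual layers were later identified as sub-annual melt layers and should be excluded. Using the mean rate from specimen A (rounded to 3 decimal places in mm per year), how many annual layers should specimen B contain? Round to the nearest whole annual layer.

Specimen A: true annual layer count = 15560 − 13 = 15547.
A: Mean rate = 50186.5 mm / 15547 years ≈ 3.228 mm/year.
B spans 13453.5 / 3.228 = 4167.75 years ≈ 4168 annual layers.

4168 annual layers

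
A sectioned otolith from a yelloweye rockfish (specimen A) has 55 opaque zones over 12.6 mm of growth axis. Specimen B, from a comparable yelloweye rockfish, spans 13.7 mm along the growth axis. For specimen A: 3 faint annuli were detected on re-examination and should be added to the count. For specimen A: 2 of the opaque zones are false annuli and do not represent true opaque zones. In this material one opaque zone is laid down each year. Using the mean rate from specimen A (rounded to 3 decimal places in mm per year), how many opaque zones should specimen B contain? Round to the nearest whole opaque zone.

61 opaque zones

Specimen A: correcting the raw count gives 55 − 2 + 3 = 56 true opaque zones.
A: 12.6 mm over 56 years gives 12.6 / 56 ≈ 0.225 mm/year.
For B, 13.7 / 0.225 = 60.89 years ≈ 61 opaque zones.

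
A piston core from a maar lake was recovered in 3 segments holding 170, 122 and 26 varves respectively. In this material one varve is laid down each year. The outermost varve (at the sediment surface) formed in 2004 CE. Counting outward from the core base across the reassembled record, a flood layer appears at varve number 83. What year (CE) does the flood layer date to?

Total varves = 170 + 122 + 26 = 318.
The flood layer sits at varve 83 from the core base, so 318 − 83 = 235 varves formed after it.
Counting back 235 years from 2004 CE places the flood layer in 2004 − 235 = 1769 CE.

1769 CE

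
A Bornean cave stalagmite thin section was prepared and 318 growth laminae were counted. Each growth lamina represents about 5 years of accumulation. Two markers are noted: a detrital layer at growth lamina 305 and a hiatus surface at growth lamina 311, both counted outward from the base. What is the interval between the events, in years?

311 − 305 = 6 growth laminae lie between the two events.
Multiplying by 5 years per growth lamina: 6 × 5 = 30 years.

30 years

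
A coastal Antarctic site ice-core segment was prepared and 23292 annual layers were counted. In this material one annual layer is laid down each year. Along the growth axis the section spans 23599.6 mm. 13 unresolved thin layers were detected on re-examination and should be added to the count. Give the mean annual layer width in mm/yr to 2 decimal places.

1.01 mm/yr

After corrections the count is 23292 + 13 = 23305 annual layers.
23599.6 mm over 23305 years gives 23599.6 / 23305 ≈ 1.01 mm/yr.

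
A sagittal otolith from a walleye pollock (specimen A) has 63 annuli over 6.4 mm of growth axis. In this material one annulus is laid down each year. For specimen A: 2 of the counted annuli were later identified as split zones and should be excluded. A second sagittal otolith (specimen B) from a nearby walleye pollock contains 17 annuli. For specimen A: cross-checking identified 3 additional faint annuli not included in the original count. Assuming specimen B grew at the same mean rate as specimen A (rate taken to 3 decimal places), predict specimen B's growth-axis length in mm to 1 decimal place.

Specimen A: correcting the raw count gives 63 − 2 + 3 = 64 true annuli.
A: Mean rate = 6.4 mm / 64 years ≈ 0.100 mm/yr.
For B, 0.100 mm/year × 17 years = 1.7 mm.

1.7 mm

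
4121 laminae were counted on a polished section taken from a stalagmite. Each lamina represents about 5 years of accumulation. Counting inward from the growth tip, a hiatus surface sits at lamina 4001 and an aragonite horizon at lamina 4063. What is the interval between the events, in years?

4063 − 4001 = 62 laminae lie between the two events.
Multiplying by 5 years per lamina: 62 × 5 = 310 years.

310 yr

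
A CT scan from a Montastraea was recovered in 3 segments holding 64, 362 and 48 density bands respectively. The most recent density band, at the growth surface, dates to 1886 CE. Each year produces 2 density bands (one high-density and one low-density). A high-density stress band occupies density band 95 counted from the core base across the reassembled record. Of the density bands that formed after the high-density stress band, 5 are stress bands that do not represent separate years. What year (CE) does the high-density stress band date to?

Total density bands = 64 + 362 + 48 = 474.
474 − 95 = 379 density bands lie beyond the high-density stress band toward the growth surface.
379 − 5 false = 374 true density bands after the high-density stress band.
374 density bands at 2 per year is 374 / 2 = 187 years.
Counting back 187 years from 1886 CE places the high-density stress band in 1886 − 187 = 1699 CE.

1699 CE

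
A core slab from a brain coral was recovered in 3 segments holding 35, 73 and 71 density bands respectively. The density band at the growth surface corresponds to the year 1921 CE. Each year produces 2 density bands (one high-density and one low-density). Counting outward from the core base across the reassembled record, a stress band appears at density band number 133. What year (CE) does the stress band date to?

Total density bands = 35 + 73 + 71 = 179.
The stress band sits at density band 133 from the core base, so 179 − 133 = 46 density bands formed after it.
With 2 density bands per year, 46 / 2 = 23 years.
Counting back 23 years from 1921 CE places the stress band in 1921 − 23 = 1898 CE.

1898 CE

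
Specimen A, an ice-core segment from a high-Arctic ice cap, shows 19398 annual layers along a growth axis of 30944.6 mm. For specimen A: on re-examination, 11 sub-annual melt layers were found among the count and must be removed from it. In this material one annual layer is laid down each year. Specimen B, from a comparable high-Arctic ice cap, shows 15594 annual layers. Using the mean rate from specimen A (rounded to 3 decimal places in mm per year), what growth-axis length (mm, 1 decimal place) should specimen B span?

Specimen A: adjusted count: 19398 − 11 = 19387 annual layers.
A: Mean rate = 30944.6 mm / 19387 years ≈ 1.596 mm/yr.
Length of B = 1.596 × 15594 = 24888.0 mm.

24888.0 mm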